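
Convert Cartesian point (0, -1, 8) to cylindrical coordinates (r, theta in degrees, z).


r = sqrt(0^2 + (-1)^2) = 1
theta = atan2(-1, 0) = 270 deg
z = 8

r = 1, theta = 270 deg, z = 8


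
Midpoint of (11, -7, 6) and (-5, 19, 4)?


Midpoint = ((11+-5)/2, (-7+19)/2, (6+4)/2) = (3, 6, 5)

(3, 6, 5)


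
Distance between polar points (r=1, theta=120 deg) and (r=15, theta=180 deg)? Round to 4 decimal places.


d = sqrt(r1^2 + r2^2 - 2*r1*r2*cos(t2-t1))
d = sqrt(1^2 + 15^2 - 2*1*15*cos(180-120)) = 14.5258

14.5258


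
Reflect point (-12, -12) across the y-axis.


Reflection across y-axis: (x, y) -> (-x, y)
(-12, -12) -> (12, -12)

(12, -12)


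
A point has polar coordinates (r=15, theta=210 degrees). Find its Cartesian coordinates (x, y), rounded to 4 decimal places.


x = 15 * cos(210) = -12.9904
y = 15 * sin(210) = -7.5

(-12.9904, -7.5)


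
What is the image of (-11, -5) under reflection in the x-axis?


Reflection across x-axis: (x, y) -> (x, -y)
(-11, -5) -> (-11, 5)

(-11, 5)


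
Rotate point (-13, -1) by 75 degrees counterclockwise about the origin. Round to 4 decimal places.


x' = -13*cos(75) - -1*sin(75) = -2.3987
y' = -13*sin(75) + -1*cos(75) = -12.8159

(-2.3987, -12.8159)


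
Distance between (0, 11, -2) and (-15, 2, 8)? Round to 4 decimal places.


d = sqrt((-15-0)^2 + (2-11)^2 + (8--2)^2) = 20.1494

20.1494


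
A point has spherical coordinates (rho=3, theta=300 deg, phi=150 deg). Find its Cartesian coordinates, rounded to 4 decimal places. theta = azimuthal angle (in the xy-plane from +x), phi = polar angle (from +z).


x = 3 * sin(150) * cos(300) = 0.75
y = 3 * sin(150) * sin(300) = -1.299
z = 3 * cos(150) = -2.5981

(0.75, -1.299, -2.5981)


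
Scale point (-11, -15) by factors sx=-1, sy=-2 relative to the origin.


Scaling: (x*sx, y*sy) = (-11*-1, -15*-2) = (11, 30)

(11, 30)


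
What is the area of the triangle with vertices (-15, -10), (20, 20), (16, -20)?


Area = |x1(y2-y3) + x2(y3-y1) + x3(y1-y2)| / 2
= |-15*(20--20) + 20*(-20--10) + 16*(-10-20)| / 2
= 640

640


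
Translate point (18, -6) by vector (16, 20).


Translation: (x+dx, y+dy) = (18+16, -6+20) = (34, 14)

(34, 14)


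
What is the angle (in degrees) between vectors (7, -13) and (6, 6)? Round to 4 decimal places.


dot = 7*6 + -13*6 = -36
|u| = 14.7648, |v| = 8.4853
cos(angle) = -0.2873
angle = 106.6992 degrees

106.6992 degrees


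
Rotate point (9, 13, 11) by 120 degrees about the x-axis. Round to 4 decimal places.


x' = 9
y' = 13*cos(120) - 11*sin(120) = -16.0263
z' = 13*sin(120) + 11*cos(120) = 5.7583

(9, -16.0263, 5.7583)


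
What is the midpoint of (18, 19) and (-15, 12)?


Midpoint = ((18+-15)/2, (19+12)/2) = (1.5, 15.5)

(1.5, 15.5)


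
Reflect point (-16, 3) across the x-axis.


Reflection across x-axis: (x, y) -> (x, -y)
(-16, 3) -> (-16, -3)

(-16, -3)


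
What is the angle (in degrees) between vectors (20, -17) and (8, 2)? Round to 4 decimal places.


dot = 20*8 + -17*2 = 126
|u| = 26.2488, |v| = 8.2462
cos(angle) = 0.5821
angle = 54.4008 degrees

54.4008 degrees


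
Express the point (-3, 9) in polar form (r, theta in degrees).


r = sqrt((-3)^2 + 9^2) = 9.4868
theta = atan2(9, -3) = 108.4349 degrees

r = 9.4868, theta = 108.4349 degrees


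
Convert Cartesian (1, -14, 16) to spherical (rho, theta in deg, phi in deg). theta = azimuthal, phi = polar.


rho = sqrt(1^2 + (-14)^2 + 16^2) = 21.2838
theta = atan2(-14, 1) = 274.0856 deg
phi = acos(16/21.2838) = 41.2582 deg

rho = 21.2838, theta = 274.0856 deg, phi = 41.2582 deg


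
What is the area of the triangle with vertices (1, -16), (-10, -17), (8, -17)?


Area = |x1(y2-y3) + x2(y3-y1) + x3(y1-y2)| / 2
= |1*(-17--17) + -10*(-17--16) + 8*(-16--17)| / 2
= 9

9


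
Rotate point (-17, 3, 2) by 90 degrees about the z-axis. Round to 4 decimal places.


x' = -17*cos(90) - 3*sin(90) = -3
y' = -17*sin(90) + 3*cos(90) = -17
z' = 2

(-3, -17, 2)


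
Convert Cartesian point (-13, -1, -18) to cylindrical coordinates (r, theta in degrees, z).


r = sqrt((-13)^2 + (-1)^2) = 13.0384
theta = atan2(-1, -13) = 184.3987 deg
z = -18

r = 13.0384, theta = 184.3987 deg, z = -18


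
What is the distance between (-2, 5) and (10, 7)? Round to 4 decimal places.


d = sqrt((10--2)^2 + (7-5)^2) = 12.1655

12.1655


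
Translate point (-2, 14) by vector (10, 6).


Translation: (x+dx, y+dy) = (-2+10, 14+6) = (8, 20)

(8, 20)


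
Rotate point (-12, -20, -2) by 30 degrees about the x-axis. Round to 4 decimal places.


x' = -12
y' = -20*cos(30) - -2*sin(30) = -16.3205
z' = -20*sin(30) + -2*cos(30) = -11.7321

(-12, -16.3205, -11.7321)


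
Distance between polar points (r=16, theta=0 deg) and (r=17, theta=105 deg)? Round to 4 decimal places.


d = sqrt(r1^2 + r2^2 - 2*r1*r2*cos(t2-t1))
d = sqrt(16^2 + 17^2 - 2*16*17*cos(105-0)) = 26.1877

26.1877


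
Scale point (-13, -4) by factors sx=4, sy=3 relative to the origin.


Scaling: (x*sx, y*sy) = (-13*4, -4*3) = (-52, -12)

(-52, -12)


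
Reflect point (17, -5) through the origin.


Reflection through origin: (x, y) -> (-x, -y)
(17, -5) -> (-17, 5)

(-17, 5)


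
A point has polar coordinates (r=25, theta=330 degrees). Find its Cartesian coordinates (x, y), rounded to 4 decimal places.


x = 25 * cos(330) = 21.6506
y = 25 * sin(330) = -12.5

(21.6506, -12.5)


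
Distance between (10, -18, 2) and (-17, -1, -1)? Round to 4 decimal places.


d = sqrt((-17-10)^2 + (-1--18)^2 + (-1-2)^2) = 32.0468

32.0468


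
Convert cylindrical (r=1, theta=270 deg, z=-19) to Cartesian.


x = 1 * cos(270) = 0
y = 1 * sin(270) = -1
z = -19

(0, -1, -19)


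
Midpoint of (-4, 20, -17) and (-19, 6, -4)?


Midpoint = ((-4+-19)/2, (20+6)/2, (-17+-4)/2) = (-11.5, 13, -10.5)

(-11.5, 13, -10.5)


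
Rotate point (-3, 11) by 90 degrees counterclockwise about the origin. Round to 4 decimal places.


x' = -3*cos(90) - 11*sin(90) = -11
y' = -3*sin(90) + 11*cos(90) = -3

(-11, -3)


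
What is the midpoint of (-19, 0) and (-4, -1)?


Midpoint = ((-19+-4)/2, (0+-1)/2) = (-11.5, -0.5)

(-11.5, -0.5)


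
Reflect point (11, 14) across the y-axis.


Reflection across y-axis: (x, y) -> (-x, y)
(11, 14) -> (-11, 14)

(-11, 14)


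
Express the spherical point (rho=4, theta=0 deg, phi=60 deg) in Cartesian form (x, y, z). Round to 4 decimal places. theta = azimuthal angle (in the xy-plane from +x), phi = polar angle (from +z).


x = 4 * sin(60) * cos(0) = 3.4641
y = 4 * sin(60) * sin(0) = 0
z = 4 * cos(60) = 2

(3.4641, 0, 2)


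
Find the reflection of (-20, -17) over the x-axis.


Reflection across x-axis: (x, y) -> (x, -y)
(-20, -17) -> (-20, 17)

(-20, 17)


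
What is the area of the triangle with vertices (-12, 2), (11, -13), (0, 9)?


Area = |x1(y2-y3) + x2(y3-y1) + x3(y1-y2)| / 2
= |-12*(-13-9) + 11*(9-2) + 0*(2--13)| / 2
= 170.5

170.5


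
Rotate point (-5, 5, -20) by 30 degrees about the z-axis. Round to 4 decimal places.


x' = -5*cos(30) - 5*sin(30) = -6.8301
y' = -5*sin(30) + 5*cos(30) = 1.8301
z' = -20

(-6.8301, 1.8301, -20)


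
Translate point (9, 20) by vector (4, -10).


Translation: (x+dx, y+dy) = (9+4, 20+-10) = (13, 10)

(13, 10)


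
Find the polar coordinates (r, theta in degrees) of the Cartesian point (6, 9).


r = sqrt(6^2 + 9^2) = 10.8167
theta = atan2(9, 6) = 56.3099 degrees

r = 10.8167, theta = 56.3099 degrees


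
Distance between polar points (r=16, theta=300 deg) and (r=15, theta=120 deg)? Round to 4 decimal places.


d = sqrt(r1^2 + r2^2 - 2*r1*r2*cos(t2-t1))
d = sqrt(16^2 + 15^2 - 2*16*15*cos(120-300)) = 31

31


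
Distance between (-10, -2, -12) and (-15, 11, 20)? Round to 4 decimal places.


d = sqrt((-15--10)^2 + (11--2)^2 + (20--12)^2) = 34.8999

34.8999


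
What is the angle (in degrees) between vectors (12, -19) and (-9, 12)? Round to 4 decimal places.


dot = 12*-9 + -19*12 = -336
|u| = 22.4722, |v| = 15
cos(angle) = -0.9968
angle = 175.4057 degrees

175.4057 degrees


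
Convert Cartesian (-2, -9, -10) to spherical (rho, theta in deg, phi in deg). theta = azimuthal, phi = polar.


rho = sqrt((-2)^2 + (-9)^2 + (-10)^2) = 13.6015
theta = atan2(-9, -2) = 257.4712 deg
phi = acos(-10/13.6015) = 137.3254 deg

rho = 13.6015, theta = 257.4712 deg, phi = 137.3254 deg


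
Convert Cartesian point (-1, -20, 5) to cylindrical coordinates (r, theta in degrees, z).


r = sqrt((-1)^2 + (-20)^2) = 20.025
theta = atan2(-20, -1) = 267.1376 deg
z = 5

r = 20.025, theta = 267.1376 deg, z = 5


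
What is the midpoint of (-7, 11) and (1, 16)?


Midpoint = ((-7+1)/2, (11+16)/2) = (-3, 13.5)

(-3, 13.5)


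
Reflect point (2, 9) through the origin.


Reflection through origin: (x, y) -> (-x, -y)
(2, 9) -> (-2, -9)

(-2, -9)


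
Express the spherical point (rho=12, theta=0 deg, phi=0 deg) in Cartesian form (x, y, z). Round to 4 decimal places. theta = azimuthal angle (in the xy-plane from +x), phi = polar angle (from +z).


x = 12 * sin(0) * cos(0) = 0
y = 12 * sin(0) * sin(0) = 0
z = 12 * cos(0) = 12

(0, 0, 12)


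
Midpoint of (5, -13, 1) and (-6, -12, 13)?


Midpoint = ((5+-6)/2, (-13+-12)/2, (1+13)/2) = (-0.5, -12.5, 7)

(-0.5, -12.5, 7)


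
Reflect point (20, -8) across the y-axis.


Reflection across y-axis: (x, y) -> (-x, y)
(20, -8) -> (-20, -8)

(-20, -8)


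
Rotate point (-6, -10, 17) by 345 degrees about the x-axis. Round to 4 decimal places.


x' = -6
y' = -10*cos(345) - 17*sin(345) = -5.2593
z' = -10*sin(345) + 17*cos(345) = 19.0089

(-6, -5.2593, 19.0089)


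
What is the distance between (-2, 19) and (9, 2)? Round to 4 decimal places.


d = sqrt((9--2)^2 + (2-19)^2) = 20.2485

20.2485


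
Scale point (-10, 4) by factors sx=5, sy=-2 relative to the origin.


Scaling: (x*sx, y*sy) = (-10*5, 4*-2) = (-50, -8)

(-50, -8)


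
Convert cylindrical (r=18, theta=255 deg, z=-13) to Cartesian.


x = 18 * cos(255) = -4.6587
y = 18 * sin(255) = -17.3867
z = -13

(-4.6587, -17.3867, -13)


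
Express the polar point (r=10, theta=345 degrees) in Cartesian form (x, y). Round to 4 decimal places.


x = 10 * cos(345) = 9.6593
y = 10 * sin(345) = -2.5882

(9.6593, -2.5882)


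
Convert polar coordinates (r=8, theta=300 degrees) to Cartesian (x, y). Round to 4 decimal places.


x = 8 * cos(300) = 4
y = 8 * sin(300) = -6.9282

(4, -6.9282)


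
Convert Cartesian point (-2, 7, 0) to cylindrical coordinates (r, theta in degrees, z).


r = sqrt((-2)^2 + 7^2) = 7.2801
theta = atan2(7, -2) = 105.9454 deg
z = 0

r = 7.2801, theta = 105.9454 deg, z = 0


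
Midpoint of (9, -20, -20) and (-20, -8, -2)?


Midpoint = ((9+-20)/2, (-20+-8)/2, (-20+-2)/2) = (-5.5, -14, -11)

(-5.5, -14, -11)


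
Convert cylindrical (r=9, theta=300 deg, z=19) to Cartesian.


x = 9 * cos(300) = 4.5
y = 9 * sin(300) = -7.7942
z = 19

(4.5, -7.7942, 19)


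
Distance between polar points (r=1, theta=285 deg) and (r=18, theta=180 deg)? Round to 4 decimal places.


d = sqrt(r1^2 + r2^2 - 2*r1*r2*cos(t2-t1))
d = sqrt(1^2 + 18^2 - 2*1*18*cos(180-285)) = 18.2844

18.2844


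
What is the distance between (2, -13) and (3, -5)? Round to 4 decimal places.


d = sqrt((3-2)^2 + (-5--13)^2) = 8.0623

8.0623


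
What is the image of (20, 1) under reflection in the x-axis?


Reflection across x-axis: (x, y) -> (x, -y)
(20, 1) -> (20, -1)

(20, -1)


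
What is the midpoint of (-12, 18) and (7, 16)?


Midpoint = ((-12+7)/2, (18+16)/2) = (-2.5, 17)

(-2.5, 17)


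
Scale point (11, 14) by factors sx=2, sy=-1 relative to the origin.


Scaling: (x*sx, y*sy) = (11*2, 14*-1) = (22, -14)

(22, -14)


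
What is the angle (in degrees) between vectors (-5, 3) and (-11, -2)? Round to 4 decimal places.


dot = -5*-11 + 3*-2 = 49
|u| = 5.831, |v| = 11.1803
cos(angle) = 0.7516
angle = 41.2686 degrees

41.2686 degrees


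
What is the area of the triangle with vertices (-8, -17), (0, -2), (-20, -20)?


Area = |x1(y2-y3) + x2(y3-y1) + x3(y1-y2)| / 2
= |-8*(-2--20) + 0*(-20--17) + -20*(-17--2)| / 2
= 78

78


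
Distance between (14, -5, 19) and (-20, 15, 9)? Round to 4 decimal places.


d = sqrt((-20-14)^2 + (15--5)^2 + (9-19)^2) = 40.694

40.694


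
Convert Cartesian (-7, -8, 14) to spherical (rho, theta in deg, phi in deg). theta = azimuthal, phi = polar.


rho = sqrt((-7)^2 + (-8)^2 + 14^2) = 17.5784
theta = atan2(-8, -7) = 228.8141 deg
phi = acos(14/17.5784) = 37.2093 deg

rho = 17.5784, theta = 228.8141 deg, phi = 37.2093 deg


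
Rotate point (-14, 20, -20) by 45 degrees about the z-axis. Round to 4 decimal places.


x' = -14*cos(45) - 20*sin(45) = -24.0416
y' = -14*sin(45) + 20*cos(45) = 4.2426
z' = -20

(-24.0416, 4.2426, -20)


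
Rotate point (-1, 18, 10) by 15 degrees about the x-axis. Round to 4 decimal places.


x' = -1
y' = 18*cos(15) - 10*sin(15) = 14.7985
z' = 18*sin(15) + 10*cos(15) = 14.318

(-1, 14.7985, 14.318)


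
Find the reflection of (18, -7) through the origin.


Reflection through origin: (x, y) -> (-x, -y)
(18, -7) -> (-18, 7)

(-18, 7)


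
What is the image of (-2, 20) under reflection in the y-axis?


Reflection across y-axis: (x, y) -> (-x, y)
(-2, 20) -> (2, 20)

(2, 20)


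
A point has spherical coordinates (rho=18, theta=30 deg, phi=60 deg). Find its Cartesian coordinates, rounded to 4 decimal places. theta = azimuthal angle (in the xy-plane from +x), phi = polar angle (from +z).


x = 18 * sin(60) * cos(30) = 13.5
y = 18 * sin(60) * sin(30) = 7.7942
z = 18 * cos(60) = 9

(13.5, 7.7942, 9)


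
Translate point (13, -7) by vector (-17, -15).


Translation: (x+dx, y+dy) = (13+-17, -7+-15) = (-4, -22)

(-4, -22)


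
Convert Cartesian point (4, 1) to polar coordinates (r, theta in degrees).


r = sqrt(4^2 + 1^2) = 4.1231
theta = atan2(1, 4) = 14.0362 degrees

r = 4.1231, theta = 14.0362 degrees


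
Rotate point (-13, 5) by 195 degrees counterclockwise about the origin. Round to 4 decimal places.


x' = -13*cos(195) - 5*sin(195) = 13.8511
y' = -13*sin(195) + 5*cos(195) = -1.465

(13.8511, -1.465)


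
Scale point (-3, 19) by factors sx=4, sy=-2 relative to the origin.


Scaling: (x*sx, y*sy) = (-3*4, 19*-2) = (-12, -38)

(-12, -38)


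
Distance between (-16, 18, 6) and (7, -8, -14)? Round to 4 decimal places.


d = sqrt((7--16)^2 + (-8-18)^2 + (-14-6)^2) = 40.0625

40.0625


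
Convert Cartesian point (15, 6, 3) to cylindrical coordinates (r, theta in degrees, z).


r = sqrt(15^2 + 6^2) = 16.1555
theta = atan2(6, 15) = 21.8014 deg
z = 3

r = 16.1555, theta = 21.8014 deg, z = 3


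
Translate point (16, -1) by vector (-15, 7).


Translation: (x+dx, y+dy) = (16+-15, -1+7) = (1, 6)

(1, 6)


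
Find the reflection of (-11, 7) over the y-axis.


Reflection across y-axis: (x, y) -> (-x, y)
(-11, 7) -> (11, 7)

(11, 7)


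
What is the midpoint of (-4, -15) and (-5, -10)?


Midpoint = ((-4+-5)/2, (-15+-10)/2) = (-4.5, -12.5)

(-4.5, -12.5)


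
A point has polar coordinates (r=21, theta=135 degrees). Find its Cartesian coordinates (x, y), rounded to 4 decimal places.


x = 21 * cos(135) = -14.8492
y = 21 * sin(135) = 14.8492

(-14.8492, 14.8492)


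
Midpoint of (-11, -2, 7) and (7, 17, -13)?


Midpoint = ((-11+7)/2, (-2+17)/2, (7+-13)/2) = (-2, 7.5, -3)

(-2, 7.5, -3)


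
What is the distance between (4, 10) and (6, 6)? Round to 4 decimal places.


d = sqrt((6-4)^2 + (6-10)^2) = 4.4721

4.4721


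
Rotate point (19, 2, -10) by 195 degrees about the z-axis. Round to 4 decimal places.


x' = 19*cos(195) - 2*sin(195) = -17.835
y' = 19*sin(195) + 2*cos(195) = -6.8494
z' = -10

(-17.835, -6.8494, -10)


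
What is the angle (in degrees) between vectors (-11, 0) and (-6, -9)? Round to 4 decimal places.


dot = -11*-6 + 0*-9 = 66
|u| = 11, |v| = 10.8167
cos(angle) = 0.5547
angle = 56.3099 degrees

56.3099 degrees


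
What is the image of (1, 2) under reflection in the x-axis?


Reflection across x-axis: (x, y) -> (x, -y)
(1, 2) -> (1, -2)

(1, -2)


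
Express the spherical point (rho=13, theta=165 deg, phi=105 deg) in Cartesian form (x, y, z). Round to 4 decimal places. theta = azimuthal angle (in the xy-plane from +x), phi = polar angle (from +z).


x = 13 * sin(105) * cos(165) = -12.1292
y = 13 * sin(105) * sin(165) = 3.25
z = 13 * cos(105) = -3.3646

(-12.1292, 3.25, -3.3646)


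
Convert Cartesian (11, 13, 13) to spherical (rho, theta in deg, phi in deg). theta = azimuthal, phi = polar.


rho = sqrt(11^2 + 13^2 + 13^2) = 21.4243
theta = atan2(13, 11) = 49.7636 deg
phi = acos(13/21.4243) = 52.6424 deg

rho = 21.4243, theta = 49.7636 deg, phi = 52.6424 deg


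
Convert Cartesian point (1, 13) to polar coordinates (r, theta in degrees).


r = sqrt(1^2 + 13^2) = 13.0384
theta = atan2(13, 1) = 85.6013 degrees

r = 13.0384, theta = 85.6013 degrees


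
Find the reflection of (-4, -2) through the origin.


Reflection through origin: (x, y) -> (-x, -y)
(-4, -2) -> (4, 2)

(4, 2)


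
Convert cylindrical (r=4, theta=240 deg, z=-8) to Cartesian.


x = 4 * cos(240) = -2
y = 4 * sin(240) = -3.4641
z = -8

(-2, -3.4641, -8)


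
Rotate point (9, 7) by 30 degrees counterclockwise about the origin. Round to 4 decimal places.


x' = 9*cos(30) - 7*sin(30) = 4.2942
y' = 9*sin(30) + 7*cos(30) = 10.5622

(4.2942, 10.5622)


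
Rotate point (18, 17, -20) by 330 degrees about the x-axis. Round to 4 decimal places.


x' = 18
y' = 17*cos(330) - -20*sin(330) = 4.7224
z' = 17*sin(330) + -20*cos(330) = -25.8205

(18, 4.7224, -25.8205)


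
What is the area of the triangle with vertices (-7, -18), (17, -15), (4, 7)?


Area = |x1(y2-y3) + x2(y3-y1) + x3(y1-y2)| / 2
= |-7*(-15-7) + 17*(7--18) + 4*(-18--15)| / 2
= 283.5

283.5


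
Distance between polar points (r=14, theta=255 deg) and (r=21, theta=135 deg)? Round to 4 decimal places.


d = sqrt(r1^2 + r2^2 - 2*r1*r2*cos(t2-t1))
d = sqrt(14^2 + 21^2 - 2*14*21*cos(135-255)) = 30.5123

30.5123


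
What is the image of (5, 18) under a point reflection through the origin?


Reflection through origin: (x, y) -> (-x, -y)
(5, 18) -> (-5, -18)

(-5, -18)


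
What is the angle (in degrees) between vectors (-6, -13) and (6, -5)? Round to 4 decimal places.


dot = -6*6 + -13*-5 = 29
|u| = 14.3178, |v| = 7.8102
cos(angle) = 0.2593
angle = 74.9696 degrees

74.9696 degrees


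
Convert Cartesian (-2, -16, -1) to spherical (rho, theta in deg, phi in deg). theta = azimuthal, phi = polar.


rho = sqrt((-2)^2 + (-16)^2 + (-1)^2) = 16.1555
theta = atan2(-16, -2) = 262.875 deg
phi = acos(-1/16.1555) = 93.5488 deg

rho = 16.1555, theta = 262.875 deg, phi = 93.5488 deg


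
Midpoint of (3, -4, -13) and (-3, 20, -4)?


Midpoint = ((3+-3)/2, (-4+20)/2, (-13+-4)/2) = (0, 8, -8.5)

(0, 8, -8.5)


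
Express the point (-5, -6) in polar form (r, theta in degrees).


r = sqrt((-5)^2 + (-6)^2) = 7.8102
theta = atan2(-6, -5) = 230.1944 degrees

r = 7.8102, theta = 230.1944 degrees


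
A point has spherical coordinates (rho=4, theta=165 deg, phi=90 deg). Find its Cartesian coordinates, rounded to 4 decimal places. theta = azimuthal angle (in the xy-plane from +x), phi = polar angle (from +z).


x = 4 * sin(90) * cos(165) = -3.8637
y = 4 * sin(90) * sin(165) = 1.0353
z = 4 * cos(90) = 0

(-3.8637, 1.0353, 0)


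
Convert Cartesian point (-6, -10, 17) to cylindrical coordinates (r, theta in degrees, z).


r = sqrt((-6)^2 + (-10)^2) = 11.6619
theta = atan2(-10, -6) = 239.0362 deg
z = 17

r = 11.6619, theta = 239.0362 deg, z = 17


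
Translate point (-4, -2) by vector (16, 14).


Translation: (x+dx, y+dy) = (-4+16, -2+14) = (12, 12)

(12, 12)


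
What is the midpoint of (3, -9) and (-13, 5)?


Midpoint = ((3+-13)/2, (-9+5)/2) = (-5, -2)

(-5, -2)


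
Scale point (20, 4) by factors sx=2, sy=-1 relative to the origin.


Scaling: (x*sx, y*sy) = (20*2, 4*-1) = (40, -4)

(40, -4)


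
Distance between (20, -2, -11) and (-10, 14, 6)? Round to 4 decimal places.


d = sqrt((-10-20)^2 + (14--2)^2 + (6--11)^2) = 38.0132

38.0132


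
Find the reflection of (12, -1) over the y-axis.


Reflection across y-axis: (x, y) -> (-x, y)
(12, -1) -> (-12, -1)

(-12, -1)


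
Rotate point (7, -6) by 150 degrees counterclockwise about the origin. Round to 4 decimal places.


x' = 7*cos(150) - -6*sin(150) = -3.0622
y' = 7*sin(150) + -6*cos(150) = 8.6962

(-3.0622, 8.6962)


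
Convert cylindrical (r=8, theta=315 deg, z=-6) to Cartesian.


x = 8 * cos(315) = 5.6569
y = 8 * sin(315) = -5.6569
z = -6

(5.6569, -5.6569, -6)


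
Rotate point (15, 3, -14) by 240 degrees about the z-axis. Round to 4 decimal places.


x' = 15*cos(240) - 3*sin(240) = -4.9019
y' = 15*sin(240) + 3*cos(240) = -14.4904
z' = -14

(-4.9019, -14.4904, -14)


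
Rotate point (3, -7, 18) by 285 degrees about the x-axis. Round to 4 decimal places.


x' = 3
y' = -7*cos(285) - 18*sin(285) = 15.5749
z' = -7*sin(285) + 18*cos(285) = 11.4202

(3, 15.5749, 11.4202)


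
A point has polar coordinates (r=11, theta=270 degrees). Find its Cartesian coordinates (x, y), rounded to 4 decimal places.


x = 11 * cos(270) = 0
y = 11 * sin(270) = -11

(0, -11)


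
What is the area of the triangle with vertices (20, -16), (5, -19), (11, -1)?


Area = |x1(y2-y3) + x2(y3-y1) + x3(y1-y2)| / 2
= |20*(-19--1) + 5*(-1--16) + 11*(-16--19)| / 2
= 126

126


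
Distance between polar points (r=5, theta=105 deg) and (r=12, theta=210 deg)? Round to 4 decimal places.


d = sqrt(r1^2 + r2^2 - 2*r1*r2*cos(t2-t1))
d = sqrt(5^2 + 12^2 - 2*5*12*cos(210-105)) = 14.1442

14.1442


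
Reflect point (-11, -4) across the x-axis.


Reflection across x-axis: (x, y) -> (x, -y)
(-11, -4) -> (-11, 4)

(-11, 4)


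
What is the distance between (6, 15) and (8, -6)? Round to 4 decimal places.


d = sqrt((8-6)^2 + (-6-15)^2) = 21.095

21.095


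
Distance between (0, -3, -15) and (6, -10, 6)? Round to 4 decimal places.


d = sqrt((6-0)^2 + (-10--3)^2 + (6--15)^2) = 22.9347

22.9347


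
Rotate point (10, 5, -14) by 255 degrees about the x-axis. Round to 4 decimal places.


x' = 10
y' = 5*cos(255) - -14*sin(255) = -14.8171
z' = 5*sin(255) + -14*cos(255) = -1.2062

(10, -14.8171, -1.2062)


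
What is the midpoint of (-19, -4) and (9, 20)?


Midpoint = ((-19+9)/2, (-4+20)/2) = (-5, 8)

(-5, 8)


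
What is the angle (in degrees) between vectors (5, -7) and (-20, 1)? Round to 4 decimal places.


dot = 5*-20 + -7*1 = -107
|u| = 8.6023, |v| = 20.025
cos(angle) = -0.6211
angle = 128.4001 degrees

128.4001 degrees


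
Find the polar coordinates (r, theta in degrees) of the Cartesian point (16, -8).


r = sqrt(16^2 + (-8)^2) = 17.8885
theta = atan2(-8, 16) = 333.4349 degrees

r = 17.8885, theta = 333.4349 degrees


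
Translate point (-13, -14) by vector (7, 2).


Translation: (x+dx, y+dy) = (-13+7, -14+2) = (-6, -12)

(-6, -12)


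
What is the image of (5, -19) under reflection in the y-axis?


Reflection across y-axis: (x, y) -> (-x, y)
(5, -19) -> (-5, -19)

(-5, -19)


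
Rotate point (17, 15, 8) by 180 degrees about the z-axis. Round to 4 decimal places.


x' = 17*cos(180) - 15*sin(180) = -17
y' = 17*sin(180) + 15*cos(180) = -15
z' = 8

(-17, -15, 8)


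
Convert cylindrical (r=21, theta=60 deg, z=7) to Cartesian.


x = 21 * cos(60) = 10.5
y = 21 * sin(60) = 18.1865
z = 7

(10.5, 18.1865, 7)


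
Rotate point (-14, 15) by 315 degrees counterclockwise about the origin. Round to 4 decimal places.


x' = -14*cos(315) - 15*sin(315) = 0.7071
y' = -14*sin(315) + 15*cos(315) = 20.5061

(0.7071, 20.5061)


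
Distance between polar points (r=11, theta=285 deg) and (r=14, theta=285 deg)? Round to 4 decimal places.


d = sqrt(r1^2 + r2^2 - 2*r1*r2*cos(t2-t1))
d = sqrt(11^2 + 14^2 - 2*11*14*cos(285-285)) = 3

3


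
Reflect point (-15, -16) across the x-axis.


Reflection across x-axis: (x, y) -> (x, -y)
(-15, -16) -> (-15, 16)

(-15, 16)


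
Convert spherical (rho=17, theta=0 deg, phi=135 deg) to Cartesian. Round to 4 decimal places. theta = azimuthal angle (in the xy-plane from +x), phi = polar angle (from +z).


x = 17 * sin(135) * cos(0) = 12.0208
y = 17 * sin(135) * sin(0) = 0
z = 17 * cos(135) = -12.0208

(12.0208, 0, -12.0208)


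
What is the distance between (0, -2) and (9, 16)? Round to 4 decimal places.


d = sqrt((9-0)^2 + (16--2)^2) = 20.1246

20.1246


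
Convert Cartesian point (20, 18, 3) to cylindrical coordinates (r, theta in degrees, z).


r = sqrt(20^2 + 18^2) = 26.9072
theta = atan2(18, 20) = 41.9872 deg
z = 3

r = 26.9072, theta = 41.9872 deg, z = 3


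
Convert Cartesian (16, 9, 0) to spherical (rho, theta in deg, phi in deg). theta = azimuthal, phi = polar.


rho = sqrt(16^2 + 9^2 + 0^2) = 18.3576
theta = atan2(9, 16) = 29.3578 deg
phi = acos(0/18.3576) = 90 deg

rho = 18.3576, theta = 29.3578 deg, phi = 90 deg


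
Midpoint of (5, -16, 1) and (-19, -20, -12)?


Midpoint = ((5+-19)/2, (-16+-20)/2, (1+-12)/2) = (-7, -18, -5.5)

(-7, -18, -5.5)


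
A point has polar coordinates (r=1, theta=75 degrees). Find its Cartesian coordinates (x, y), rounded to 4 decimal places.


x = 1 * cos(75) = 0.2588
y = 1 * sin(75) = 0.9659

(0.2588, 0.9659)


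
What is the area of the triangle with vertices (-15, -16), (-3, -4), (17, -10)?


Area = |x1(y2-y3) + x2(y3-y1) + x3(y1-y2)| / 2
= |-15*(-4--10) + -3*(-10--16) + 17*(-16--4)| / 2
= 156

156


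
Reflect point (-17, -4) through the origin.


Reflection through origin: (x, y) -> (-x, -y)
(-17, -4) -> (17, 4)

(17, 4)


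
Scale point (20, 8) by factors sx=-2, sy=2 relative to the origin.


Scaling: (x*sx, y*sy) = (20*-2, 8*2) = (-40, 16)

(-40, 16)


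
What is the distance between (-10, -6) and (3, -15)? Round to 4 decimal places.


d = sqrt((3--10)^2 + (-15--6)^2) = 15.8114

15.8114


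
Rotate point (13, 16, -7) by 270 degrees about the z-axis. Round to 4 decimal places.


x' = 13*cos(270) - 16*sin(270) = 16
y' = 13*sin(270) + 16*cos(270) = -13
z' = -7

(16, -13, -7)


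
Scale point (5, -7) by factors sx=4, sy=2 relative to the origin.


Scaling: (x*sx, y*sy) = (5*4, -7*2) = (20, -14)

(20, -14)


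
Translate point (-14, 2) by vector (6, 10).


Translation: (x+dx, y+dy) = (-14+6, 2+10) = (-8, 12)

(-8, 12)


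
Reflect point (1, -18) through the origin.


Reflection through origin: (x, y) -> (-x, -y)
(1, -18) -> (-1, 18)

(-1, 18)


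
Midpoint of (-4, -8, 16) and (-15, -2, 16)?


Midpoint = ((-4+-15)/2, (-8+-2)/2, (16+16)/2) = (-9.5, -5, 16)

(-9.5, -5, 16)


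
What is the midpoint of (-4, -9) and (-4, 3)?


Midpoint = ((-4+-4)/2, (-9+3)/2) = (-4, -3)

(-4, -3)


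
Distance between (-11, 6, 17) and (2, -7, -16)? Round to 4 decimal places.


d = sqrt((2--11)^2 + (-7-6)^2 + (-16-17)^2) = 37.7757

37.7757


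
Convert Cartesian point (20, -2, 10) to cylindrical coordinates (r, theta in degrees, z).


r = sqrt(20^2 + (-2)^2) = 20.0998
theta = atan2(-2, 20) = 354.2894 deg
z = 10

r = 20.0998, theta = 354.2894 deg, z = 10


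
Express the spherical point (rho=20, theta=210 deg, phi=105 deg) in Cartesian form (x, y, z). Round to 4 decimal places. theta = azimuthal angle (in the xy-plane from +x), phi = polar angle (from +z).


x = 20 * sin(105) * cos(210) = -16.7303
y = 20 * sin(105) * sin(210) = -9.6593
z = 20 * cos(105) = -5.1764

(-16.7303, -9.6593, -5.1764)


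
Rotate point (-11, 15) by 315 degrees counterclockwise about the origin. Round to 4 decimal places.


x' = -11*cos(315) - 15*sin(315) = 2.8284
y' = -11*sin(315) + 15*cos(315) = 18.3848

(2.8284, 18.3848)


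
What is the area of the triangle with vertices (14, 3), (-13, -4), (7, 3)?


Area = |x1(y2-y3) + x2(y3-y1) + x3(y1-y2)| / 2
= |14*(-4-3) + -13*(3-3) + 7*(3--4)| / 2
= 24.5

24.5


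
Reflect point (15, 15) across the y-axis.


Reflection across y-axis: (x, y) -> (-x, y)
(15, 15) -> (-15, 15)

(-15, 15)


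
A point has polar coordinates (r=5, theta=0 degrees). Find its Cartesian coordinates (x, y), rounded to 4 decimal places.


x = 5 * cos(0) = 5
y = 5 * sin(0) = 0

(5, 0)


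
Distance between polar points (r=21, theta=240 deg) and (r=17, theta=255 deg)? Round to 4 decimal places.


d = sqrt(r1^2 + r2^2 - 2*r1*r2*cos(t2-t1))
d = sqrt(21^2 + 17^2 - 2*21*17*cos(255-240)) = 6.3505

6.3505


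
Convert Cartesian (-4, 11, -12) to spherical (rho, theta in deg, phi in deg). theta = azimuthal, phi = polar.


rho = sqrt((-4)^2 + 11^2 + (-12)^2) = 16.7631
theta = atan2(11, -4) = 109.9831 deg
phi = acos(-12/16.7631) = 135.7137 deg

rho = 16.7631, theta = 109.9831 deg, phi = 135.7137 deg


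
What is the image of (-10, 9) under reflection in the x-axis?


Reflection across x-axis: (x, y) -> (x, -y)
(-10, 9) -> (-10, -9)

(-10, -9)


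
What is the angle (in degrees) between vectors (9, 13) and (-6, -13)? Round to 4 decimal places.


dot = 9*-6 + 13*-13 = -223
|u| = 15.8114, |v| = 14.3178
cos(angle) = -0.985
angle = 170.08 degrees

170.08 degrees


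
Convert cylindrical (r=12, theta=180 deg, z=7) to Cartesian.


x = 12 * cos(180) = -12
y = 12 * sin(180) = 0
z = 7

(-12, 0, 7)


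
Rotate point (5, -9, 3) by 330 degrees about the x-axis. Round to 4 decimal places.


x' = 5
y' = -9*cos(330) - 3*sin(330) = -6.2942
z' = -9*sin(330) + 3*cos(330) = 7.0981

(5, -6.2942, 7.0981)


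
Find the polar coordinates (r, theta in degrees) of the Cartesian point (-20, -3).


r = sqrt((-20)^2 + (-3)^2) = 20.2237
theta = atan2(-3, -20) = 188.5308 degrees

r = 20.2237, theta = 188.5308 degrees


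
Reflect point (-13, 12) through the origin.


Reflection through origin: (x, y) -> (-x, -y)
(-13, 12) -> (13, -12)

(13, -12)


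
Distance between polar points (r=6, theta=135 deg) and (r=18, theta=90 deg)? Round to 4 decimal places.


d = sqrt(r1^2 + r2^2 - 2*r1*r2*cos(t2-t1))
d = sqrt(6^2 + 18^2 - 2*6*18*cos(90-135)) = 14.3967

14.3967


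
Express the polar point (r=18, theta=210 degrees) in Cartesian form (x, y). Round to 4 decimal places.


x = 18 * cos(210) = -15.5885
y = 18 * sin(210) = -9

(-15.5885, -9)


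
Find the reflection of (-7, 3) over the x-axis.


Reflection across x-axis: (x, y) -> (x, -y)
(-7, 3) -> (-7, -3)

(-7, -3)


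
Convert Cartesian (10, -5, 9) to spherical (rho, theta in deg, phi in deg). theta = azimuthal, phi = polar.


rho = sqrt(10^2 + (-5)^2 + 9^2) = 14.3527
theta = atan2(-5, 10) = 333.4349 deg
phi = acos(9/14.3527) = 51.1665 deg

rho = 14.3527, theta = 333.4349 deg, phi = 51.1665 deg


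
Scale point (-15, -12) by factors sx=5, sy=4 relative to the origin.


Scaling: (x*sx, y*sy) = (-15*5, -12*4) = (-75, -48)

(-75, -48)


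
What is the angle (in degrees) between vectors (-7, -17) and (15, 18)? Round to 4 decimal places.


dot = -7*15 + -17*18 = -411
|u| = 18.3848, |v| = 23.4307
cos(angle) = -0.9541
angle = 162.5746 degrees

162.5746 degrees


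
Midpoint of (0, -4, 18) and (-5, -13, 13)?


Midpoint = ((0+-5)/2, (-4+-13)/2, (18+13)/2) = (-2.5, -8.5, 15.5)

(-2.5, -8.5, 15.5)


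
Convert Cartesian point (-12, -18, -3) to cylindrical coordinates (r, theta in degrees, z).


r = sqrt((-12)^2 + (-18)^2) = 21.6333
theta = atan2(-18, -12) = 236.3099 deg
z = -3

r = 21.6333, theta = 236.3099 deg, z = -3


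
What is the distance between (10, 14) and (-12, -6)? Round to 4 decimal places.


d = sqrt((-12-10)^2 + (-6-14)^2) = 29.7321

29.7321


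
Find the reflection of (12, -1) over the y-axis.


Reflection across y-axis: (x, y) -> (-x, y)
(12, -1) -> (-12, -1)

(-12, -1)


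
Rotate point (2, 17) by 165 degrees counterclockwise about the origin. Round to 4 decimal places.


x' = 2*cos(165) - 17*sin(165) = -6.3318
y' = 2*sin(165) + 17*cos(165) = -15.9031

(-6.3318, -15.9031)


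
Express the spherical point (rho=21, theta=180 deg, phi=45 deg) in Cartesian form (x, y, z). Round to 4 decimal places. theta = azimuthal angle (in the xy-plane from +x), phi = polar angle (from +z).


x = 21 * sin(45) * cos(180) = -14.8492
y = 21 * sin(45) * sin(180) = 0
z = 21 * cos(45) = 14.8492

(-14.8492, 0, 14.8492)


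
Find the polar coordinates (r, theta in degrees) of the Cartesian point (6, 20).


r = sqrt(6^2 + 20^2) = 20.8806
theta = atan2(20, 6) = 73.3008 degrees

r = 20.8806, theta = 73.3008 degrees


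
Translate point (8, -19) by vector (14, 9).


Translation: (x+dx, y+dy) = (8+14, -19+9) = (22, -10)

(22, -10)


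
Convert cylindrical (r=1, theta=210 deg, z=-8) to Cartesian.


x = 1 * cos(210) = -0.866
y = 1 * sin(210) = -0.5
z = -8

(-0.866, -0.5, -8)


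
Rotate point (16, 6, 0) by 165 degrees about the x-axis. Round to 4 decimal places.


x' = 16
y' = 6*cos(165) - 0*sin(165) = -5.7956
z' = 6*sin(165) + 0*cos(165) = 1.5529

(16, -5.7956, 1.5529)


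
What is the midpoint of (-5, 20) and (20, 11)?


Midpoint = ((-5+20)/2, (20+11)/2) = (7.5, 15.5)

(7.5, 15.5)


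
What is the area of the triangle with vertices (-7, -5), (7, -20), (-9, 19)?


Area = |x1(y2-y3) + x2(y3-y1) + x3(y1-y2)| / 2
= |-7*(-20-19) + 7*(19--5) + -9*(-5--20)| / 2
= 153

153


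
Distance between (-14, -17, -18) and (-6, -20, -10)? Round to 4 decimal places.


d = sqrt((-6--14)^2 + (-20--17)^2 + (-10--18)^2) = 11.7047

11.7047


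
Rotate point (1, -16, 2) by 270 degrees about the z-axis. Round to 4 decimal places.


x' = 1*cos(270) - -16*sin(270) = -16
y' = 1*sin(270) + -16*cos(270) = -1
z' = 2

(-16, -1, 2)


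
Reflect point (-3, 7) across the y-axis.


Reflection across y-axis: (x, y) -> (-x, y)
(-3, 7) -> (3, 7)

(3, 7)


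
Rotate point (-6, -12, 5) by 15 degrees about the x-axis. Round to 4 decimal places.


x' = -6
y' = -12*cos(15) - 5*sin(15) = -12.8852
z' = -12*sin(15) + 5*cos(15) = 1.7238

(-6, -12.8852, 1.7238)


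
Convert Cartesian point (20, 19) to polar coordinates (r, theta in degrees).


r = sqrt(20^2 + 19^2) = 27.5862
theta = atan2(19, 20) = 43.5312 degrees

r = 27.5862, theta = 43.5312 degrees


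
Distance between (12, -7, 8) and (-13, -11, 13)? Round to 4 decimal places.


d = sqrt((-13-12)^2 + (-11--7)^2 + (13-8)^2) = 25.807

25.807


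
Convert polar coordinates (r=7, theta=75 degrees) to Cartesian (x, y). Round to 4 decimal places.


x = 7 * cos(75) = 1.8117
y = 7 * sin(75) = 6.7615

(1.8117, 6.7615)


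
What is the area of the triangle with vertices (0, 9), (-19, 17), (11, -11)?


Area = |x1(y2-y3) + x2(y3-y1) + x3(y1-y2)| / 2
= |0*(17--11) + -19*(-11-9) + 11*(9-17)| / 2
= 146

146


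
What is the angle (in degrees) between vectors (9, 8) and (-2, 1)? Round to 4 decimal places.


dot = 9*-2 + 8*1 = -10
|u| = 12.0416, |v| = 2.2361
cos(angle) = -0.3714
angle = 111.8014 degrees

111.8014 degrees


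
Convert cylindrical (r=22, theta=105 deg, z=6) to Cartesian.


x = 22 * cos(105) = -5.694
y = 22 * sin(105) = 21.2504
z = 6

(-5.694, 21.2504, 6)


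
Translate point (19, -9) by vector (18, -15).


Translation: (x+dx, y+dy) = (19+18, -9+-15) = (37, -24)

(37, -24)


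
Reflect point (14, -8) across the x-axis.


Reflection across x-axis: (x, y) -> (x, -y)
(14, -8) -> (14, 8)

(14, 8)


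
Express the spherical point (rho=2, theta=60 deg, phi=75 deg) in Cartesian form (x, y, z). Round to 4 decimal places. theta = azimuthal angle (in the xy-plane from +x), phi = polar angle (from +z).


x = 2 * sin(75) * cos(60) = 0.9659
y = 2 * sin(75) * sin(60) = 1.673
z = 2 * cos(75) = 0.5176

(0.9659, 1.673, 0.5176)


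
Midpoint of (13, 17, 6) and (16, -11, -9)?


Midpoint = ((13+16)/2, (17+-11)/2, (6+-9)/2) = (14.5, 3, -1.5)

(14.5, 3, -1.5)


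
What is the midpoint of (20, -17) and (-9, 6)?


Midpoint = ((20+-9)/2, (-17+6)/2) = (5.5, -5.5)

(5.5, -5.5)


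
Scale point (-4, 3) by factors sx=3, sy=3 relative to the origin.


Scaling: (x*sx, y*sy) = (-4*3, 3*3) = (-12, 9)

(-12, 9)


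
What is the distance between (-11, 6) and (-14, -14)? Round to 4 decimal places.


d = sqrt((-14--11)^2 + (-14-6)^2) = 20.2237

20.2237


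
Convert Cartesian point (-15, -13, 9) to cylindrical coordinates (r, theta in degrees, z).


r = sqrt((-15)^2 + (-13)^2) = 19.8494
theta = atan2(-13, -15) = 220.9144 deg
z = 9

r = 19.8494, theta = 220.9144 deg, z = 9


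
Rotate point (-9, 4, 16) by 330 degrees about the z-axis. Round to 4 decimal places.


x' = -9*cos(330) - 4*sin(330) = -5.7942
y' = -9*sin(330) + 4*cos(330) = 7.9641
z' = 16

(-5.7942, 7.9641, 16)


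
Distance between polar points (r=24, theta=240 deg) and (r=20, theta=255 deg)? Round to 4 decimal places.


d = sqrt(r1^2 + r2^2 - 2*r1*r2*cos(t2-t1))
d = sqrt(24^2 + 20^2 - 2*24*20*cos(255-240)) = 6.9793

6.9793


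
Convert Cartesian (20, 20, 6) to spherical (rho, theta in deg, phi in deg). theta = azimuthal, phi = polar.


rho = sqrt(20^2 + 20^2 + 6^2) = 28.9137
theta = atan2(20, 20) = 45 deg
phi = acos(6/28.9137) = 78.0233 deg

rho = 28.9137, theta = 45 deg, phi = 78.0233 deg


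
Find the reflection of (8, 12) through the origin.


Reflection through origin: (x, y) -> (-x, -y)
(8, 12) -> (-8, -12)

(-8, -12)


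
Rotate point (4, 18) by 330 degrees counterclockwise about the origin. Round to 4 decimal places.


x' = 4*cos(330) - 18*sin(330) = 12.4641
y' = 4*sin(330) + 18*cos(330) = 13.5885

(12.4641, 13.5885)


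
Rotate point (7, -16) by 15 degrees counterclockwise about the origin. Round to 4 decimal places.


x' = 7*cos(15) - -16*sin(15) = 10.9026
y' = 7*sin(15) + -16*cos(15) = -13.6431

(10.9026, -13.6431)


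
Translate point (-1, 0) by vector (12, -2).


Translation: (x+dx, y+dy) = (-1+12, 0+-2) = (11, -2)

(11, -2)


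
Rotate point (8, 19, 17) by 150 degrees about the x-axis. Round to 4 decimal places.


x' = 8
y' = 19*cos(150) - 17*sin(150) = -24.9545
z' = 19*sin(150) + 17*cos(150) = -5.2224

(8, -24.9545, -5.2224)


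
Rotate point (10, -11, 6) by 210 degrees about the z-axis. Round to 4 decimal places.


x' = 10*cos(210) - -11*sin(210) = -14.1603
y' = 10*sin(210) + -11*cos(210) = 4.5263
z' = 6

(-14.1603, 4.5263, 6)


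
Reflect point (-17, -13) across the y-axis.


Reflection across y-axis: (x, y) -> (-x, y)
(-17, -13) -> (17, -13)

(17, -13)


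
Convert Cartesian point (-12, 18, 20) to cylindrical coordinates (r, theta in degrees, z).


r = sqrt((-12)^2 + 18^2) = 21.6333
theta = atan2(18, -12) = 123.6901 deg
z = 20

r = 21.6333, theta = 123.6901 deg, z = 20


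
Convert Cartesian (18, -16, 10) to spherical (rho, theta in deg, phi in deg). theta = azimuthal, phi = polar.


rho = sqrt(18^2 + (-16)^2 + 10^2) = 26.0768
theta = atan2(-16, 18) = 318.3665 deg
phi = acos(10/26.0768) = 67.4504 deg

rho = 26.0768, theta = 318.3665 deg, phi = 67.4504 deg


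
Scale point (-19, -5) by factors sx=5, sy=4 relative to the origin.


Scaling: (x*sx, y*sy) = (-19*5, -5*4) = (-95, -20)

(-95, -20)


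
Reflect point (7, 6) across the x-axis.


Reflection across x-axis: (x, y) -> (x, -y)
(7, 6) -> (7, -6)

(7, -6)


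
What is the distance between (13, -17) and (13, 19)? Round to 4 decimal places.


d = sqrt((13-13)^2 + (19--17)^2) = 36

36


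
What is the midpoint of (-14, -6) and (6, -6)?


Midpoint = ((-14+6)/2, (-6+-6)/2) = (-4, -6)

(-4, -6)


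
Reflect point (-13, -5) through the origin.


Reflection through origin: (x, y) -> (-x, -y)
(-13, -5) -> (13, 5)

(13, 5)
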